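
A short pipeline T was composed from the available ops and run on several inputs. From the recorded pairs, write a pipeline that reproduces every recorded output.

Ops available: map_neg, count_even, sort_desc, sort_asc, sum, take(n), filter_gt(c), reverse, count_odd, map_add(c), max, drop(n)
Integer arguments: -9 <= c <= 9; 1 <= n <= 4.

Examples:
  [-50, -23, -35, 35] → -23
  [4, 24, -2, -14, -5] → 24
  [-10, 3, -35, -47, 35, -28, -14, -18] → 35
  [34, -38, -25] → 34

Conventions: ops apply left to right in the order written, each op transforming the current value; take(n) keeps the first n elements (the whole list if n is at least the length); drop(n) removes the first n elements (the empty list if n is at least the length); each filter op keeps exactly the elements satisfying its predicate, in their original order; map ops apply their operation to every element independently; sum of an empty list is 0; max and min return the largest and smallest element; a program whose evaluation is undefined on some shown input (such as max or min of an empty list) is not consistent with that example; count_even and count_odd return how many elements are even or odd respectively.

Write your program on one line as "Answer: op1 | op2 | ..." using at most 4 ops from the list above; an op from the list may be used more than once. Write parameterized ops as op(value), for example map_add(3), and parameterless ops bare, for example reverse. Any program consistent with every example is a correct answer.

reverse | drop(1) | max

Check, running the answer program on each example:
  [-50, -23, -35, 35] -> [35, -35, -23, -50] -> [-35, -23, -50] -> -23
  [4, 24, -2, -14, -5] -> [-5, -14, -2, 24, 4] -> [-14, -2, 24, 4] -> 24
  [-10, 3, -35, -47, 35, -28, -14, -18] -> [-18, -14, -28, 35, -47, -35, 3, -10] -> [-14, -28, 35, -47, -35, 3, -10] -> 35
  [34, -38, -25] -> [-25, -38, 34] -> [-38, 34] -> 34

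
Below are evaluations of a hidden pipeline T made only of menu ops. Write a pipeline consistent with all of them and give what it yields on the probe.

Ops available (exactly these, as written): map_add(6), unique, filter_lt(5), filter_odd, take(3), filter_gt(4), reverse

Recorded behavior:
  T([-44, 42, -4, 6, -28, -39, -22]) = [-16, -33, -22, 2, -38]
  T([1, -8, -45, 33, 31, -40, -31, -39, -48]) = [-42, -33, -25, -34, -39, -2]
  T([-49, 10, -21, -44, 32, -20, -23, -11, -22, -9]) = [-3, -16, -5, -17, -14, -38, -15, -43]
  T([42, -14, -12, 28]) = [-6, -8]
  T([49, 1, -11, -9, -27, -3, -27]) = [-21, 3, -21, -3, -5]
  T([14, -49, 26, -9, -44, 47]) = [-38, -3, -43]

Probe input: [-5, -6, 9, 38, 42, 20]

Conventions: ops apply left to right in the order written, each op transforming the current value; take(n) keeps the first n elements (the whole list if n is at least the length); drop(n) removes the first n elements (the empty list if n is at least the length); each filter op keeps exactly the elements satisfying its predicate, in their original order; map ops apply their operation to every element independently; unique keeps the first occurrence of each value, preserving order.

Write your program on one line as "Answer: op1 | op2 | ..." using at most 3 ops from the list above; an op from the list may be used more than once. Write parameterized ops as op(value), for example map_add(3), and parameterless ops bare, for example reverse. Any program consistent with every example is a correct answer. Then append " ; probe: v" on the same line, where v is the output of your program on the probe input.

reverse | map_add(6) | filter_lt(5) ; probe: [0, 1]

Check, running the answer program on each example:
  [-44, 42, -4, 6, -28, -39, -22] -> [-22, -39, -28, 6, -4, 42, -44] -> [-16, -33, -22, 12, 2, 48, -38] -> [-16, -33, -22, 2, -38]
  [1, -8, -45, 33, 31, -40, -31, -39, -48] -> [-48, -39, -31, -40, 31, 33, -45, -8, 1] -> [-42, -33, -25, -34, 37, 39, -39, -2, 7] -> [-42, -33, -25, -34, -39, -2]
  [-49, 10, -21, -44, 32, -20, -23, -11, -22, -9] -> [-9, -22, -11, -23, -20, 32, -44, -21, 10, -49] -> [-3, -16, -5, -17, -14, 38, -38, -15, 16, -43] -> [-3, -16, -5, -17, -14, -38, -15, -43]
  [42, -14, -12, 28] -> [28, -12, -14, 42] -> [34, -6, -8, 48] -> [-6, -8]
  [49, 1, -11, -9, -27, -3, -27] -> [-27, -3, -27, -9, -11, 1, 49] -> [-21, 3, -21, -3, -5, 7, 55] -> [-21, 3, -21, -3, -5]
  [14, -49, 26, -9, -44, 47] -> [47, -44, -9, 26, -49, 14] -> [53, -38, -3, 32, -43, 20] -> [-38, -3, -43]
  probe: [-5, -6, 9, 38, 42, 20] -> [20, 42, 38, 9, -6, -5] -> [26, 48, 44, 15, 0, 1] -> [0, 1]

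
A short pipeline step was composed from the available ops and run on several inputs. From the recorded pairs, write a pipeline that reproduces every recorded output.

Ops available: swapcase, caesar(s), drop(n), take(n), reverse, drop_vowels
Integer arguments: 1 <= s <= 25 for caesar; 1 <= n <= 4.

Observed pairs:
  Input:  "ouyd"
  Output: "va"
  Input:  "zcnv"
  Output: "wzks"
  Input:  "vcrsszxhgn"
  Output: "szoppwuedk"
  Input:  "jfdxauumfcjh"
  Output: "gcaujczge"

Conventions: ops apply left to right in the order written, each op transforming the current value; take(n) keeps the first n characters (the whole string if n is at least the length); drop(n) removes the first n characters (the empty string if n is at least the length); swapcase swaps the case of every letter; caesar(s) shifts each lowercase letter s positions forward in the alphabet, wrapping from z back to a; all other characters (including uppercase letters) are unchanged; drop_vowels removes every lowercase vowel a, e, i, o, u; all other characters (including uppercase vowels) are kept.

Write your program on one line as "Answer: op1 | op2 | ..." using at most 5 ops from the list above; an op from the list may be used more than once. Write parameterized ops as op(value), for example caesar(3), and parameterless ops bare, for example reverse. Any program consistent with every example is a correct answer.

reverse | drop_vowels | caesar(23) | reverse

Check, running the answer program on each example:
  "ouyd" -> "dyuo" -> "dy" -> "av" -> "va"
  "zcnv" -> "vncz" -> "vncz" -> "skzw" -> "wzks"
  "vcrsszxhgn" -> "nghxzssrcv" -> "nghxzssrcv" -> "kdeuwppozs" -> "szoppwuedk"
  "jfdxauumfcjh" -> "hjcfmuuaxdfj" -> "hjcfmxdfj" -> "egzcjuacg" -> "gcaujczge"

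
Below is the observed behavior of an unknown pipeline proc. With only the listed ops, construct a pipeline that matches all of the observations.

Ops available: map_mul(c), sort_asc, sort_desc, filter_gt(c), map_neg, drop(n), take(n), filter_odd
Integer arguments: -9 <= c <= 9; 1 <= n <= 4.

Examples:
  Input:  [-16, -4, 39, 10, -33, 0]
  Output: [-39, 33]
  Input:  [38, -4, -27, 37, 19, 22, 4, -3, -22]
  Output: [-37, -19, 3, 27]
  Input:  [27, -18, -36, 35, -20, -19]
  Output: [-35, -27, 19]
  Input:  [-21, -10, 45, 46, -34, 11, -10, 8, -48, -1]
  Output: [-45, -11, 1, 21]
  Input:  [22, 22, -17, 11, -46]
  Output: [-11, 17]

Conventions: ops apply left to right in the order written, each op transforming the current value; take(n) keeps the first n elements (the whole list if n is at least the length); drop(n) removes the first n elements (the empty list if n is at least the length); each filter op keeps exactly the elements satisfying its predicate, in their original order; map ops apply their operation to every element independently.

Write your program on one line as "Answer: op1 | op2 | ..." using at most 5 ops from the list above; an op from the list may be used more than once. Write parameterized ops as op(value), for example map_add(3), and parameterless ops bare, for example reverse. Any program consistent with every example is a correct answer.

map_neg | sort_desc | filter_odd | sort_asc

Check, running the answer program on each example:
  [-16, -4, 39, 10, -33, 0] -> [16, 4, -39, -10, 33, 0] -> [33, 16, 4, 0, -10, -39] -> [33, -39] -> [-39, 33]
  [38, -4, -27, 37, 19, 22, 4, -3, -22] -> [-38, 4, 27, -37, -19, -22, -4, 3, 22] -> [27, 22, 4, 3, -4, -19, -22, -37, -38] -> [27, 3, -19, -37] -> [-37, -19, 3, 27]
  [27, -18, -36, 35, -20, -19] -> [-27, 18, 36, -35, 20, 19] -> [36, 20, 19, 18, -27, -35] -> [19, -27, -35] -> [-35, -27, 19]
  [-21, -10, 45, 46, -34, 11, -10, 8, -48, -1] -> [21, 10, -45, -46, 34, -11, 10, -8, 48, 1] -> [48, 34, 21, 10, 10, 1, -8, -11, -45, -46] -> [21, 1, -11, -45] -> [-45, -11, 1, 21]
  [22, 22, -17, 11, -46] -> [-22, -22, 17, -11, 46] -> [46, 17, -11, -22, -22] -> [17, -11] -> [-11, 17]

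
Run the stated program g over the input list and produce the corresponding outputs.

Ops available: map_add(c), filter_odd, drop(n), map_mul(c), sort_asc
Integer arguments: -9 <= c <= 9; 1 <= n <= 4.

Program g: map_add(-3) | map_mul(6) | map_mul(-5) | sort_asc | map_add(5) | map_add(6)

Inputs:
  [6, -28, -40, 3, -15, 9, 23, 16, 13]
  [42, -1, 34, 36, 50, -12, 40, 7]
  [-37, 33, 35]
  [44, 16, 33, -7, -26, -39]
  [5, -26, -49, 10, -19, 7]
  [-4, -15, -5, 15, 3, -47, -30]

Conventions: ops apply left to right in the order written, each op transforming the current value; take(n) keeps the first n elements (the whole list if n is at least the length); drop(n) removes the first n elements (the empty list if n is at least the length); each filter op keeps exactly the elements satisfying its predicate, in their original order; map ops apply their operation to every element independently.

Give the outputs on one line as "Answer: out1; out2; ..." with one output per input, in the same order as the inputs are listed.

[-589, -379, -289, -169, -79, 11, 551, 941, 1301]; [-1399, -1159, -1099, -979, -919, -109, 131, 461]; [-949, -889, 1211]; [-1219, -889, -379, 311, 881, 1271]; [-199, -109, -49, 671, 881, 1571]; [-349, 11, 221, 251, 551, 1001, 1511]

Execution, op by op:
  [6, -28, -40, 3, -15, 9, 23, 16, 13] -> [3, -31, -43, 0, -18, 6, 20, 13, 10] -> [18, -186, -258, 0, -108, 36, 120, 78, 60] -> [-90, 930, 1290, 0, 540, -180, -600, -390, -300] -> [-600, -390, -300, -180, -90, 0, 540, 930, 1290] -> [-595, -385, -295, -175, -85, 5, 545, 935, 1295] -> [-589, -379, -289, -169, -79, 11, 551, 941, 1301]
  [42, -1, 34, 36, 50, -12, 40, 7] -> [39, -4, 31, 33, 47, -15, 37, 4] -> [234, -24, 186, 198, 282, -90, 222, 24] -> [-1170, 120, -930, -990, -1410, 450, -1110, -120] -> [-1410, -1170, -1110, -990, -930, -120, 120, 450] -> [-1405, -1165, -1105, -985, -925, -115, 125, 455] -> [-1399, -1159, -1099, -979, -919, -109, 131, 461]
  [-37, 33, 35] -> [-40, 30, 32] -> [-240, 180, 192] -> [1200, -900, -960] -> [-960, -900, 1200] -> [-955, -895, 1205] -> [-949, -889, 1211]
  [44, 16, 33, -7, -26, -39] -> [41, 13, 30, -10, -29, -42] -> [246, 78, 180, -60, -174, -252] -> [-1230, -390, -900, 300, 870, 1260] -> [-1230, -900, -390, 300, 870, 1260] -> [-1225, -895, -385, 305, 875, 1265] -> [-1219, -889, -379, 311, 881, 1271]
  [5, -26, -49, 10, -19, 7] -> [2, -29, -52, 7, -22, 4] -> [12, -174, -312, 42, -132, 24] -> [-60, 870, 1560, -210, 660, -120] -> [-210, -120, -60, 660, 870, 1560] -> [-205, -115, -55, 665, 875, 1565] -> [-199, -109, -49, 671, 881, 1571]
  [-4, -15, -5, 15, 3, -47, -30] -> [-7, -18, -8, 12, 0, -50, -33] -> [-42, -108, -48, 72, 0, -300, -198] -> [210, 540, 240, -360, 0, 1500, 990] -> [-360, 0, 210, 240, 540, 990, 1500] -> [-355, 5, 215, 245, 545, 995, 1505] -> [-349, 11, 221, 251, 551, 1001, 1511]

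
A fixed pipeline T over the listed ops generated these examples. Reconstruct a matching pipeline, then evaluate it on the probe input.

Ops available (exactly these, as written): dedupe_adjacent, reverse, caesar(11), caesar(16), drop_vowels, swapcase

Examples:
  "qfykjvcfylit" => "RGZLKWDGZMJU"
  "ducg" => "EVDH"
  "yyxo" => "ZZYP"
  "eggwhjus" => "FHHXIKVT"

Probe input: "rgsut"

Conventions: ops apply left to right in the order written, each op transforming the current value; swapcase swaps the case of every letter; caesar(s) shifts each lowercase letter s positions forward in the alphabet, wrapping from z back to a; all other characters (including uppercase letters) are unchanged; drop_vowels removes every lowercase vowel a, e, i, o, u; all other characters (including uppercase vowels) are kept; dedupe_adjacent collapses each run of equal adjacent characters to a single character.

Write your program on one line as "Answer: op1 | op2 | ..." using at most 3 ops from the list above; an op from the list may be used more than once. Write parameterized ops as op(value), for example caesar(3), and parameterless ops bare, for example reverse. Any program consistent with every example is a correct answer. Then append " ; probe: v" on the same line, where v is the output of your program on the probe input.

caesar(11) | caesar(16) | swapcase ; probe: "SHTVU"

Check, running the answer program on each example:
  "qfykjvcfylit" -> "bqjvugnqjwte" -> "rgzlkwdgzmju" -> "RGZLKWDGZMJU"
  "ducg" -> "ofnr" -> "evdh" -> "EVDH"
  "yyxo" -> "jjiz" -> "zzyp" -> "ZZYP"
  "eggwhjus" -> "prrhsufd" -> "fhhxikvt" -> "FHHXIKVT"
  probe: "rgsut" -> "crdfe" -> "shtvu" -> "SHTVU"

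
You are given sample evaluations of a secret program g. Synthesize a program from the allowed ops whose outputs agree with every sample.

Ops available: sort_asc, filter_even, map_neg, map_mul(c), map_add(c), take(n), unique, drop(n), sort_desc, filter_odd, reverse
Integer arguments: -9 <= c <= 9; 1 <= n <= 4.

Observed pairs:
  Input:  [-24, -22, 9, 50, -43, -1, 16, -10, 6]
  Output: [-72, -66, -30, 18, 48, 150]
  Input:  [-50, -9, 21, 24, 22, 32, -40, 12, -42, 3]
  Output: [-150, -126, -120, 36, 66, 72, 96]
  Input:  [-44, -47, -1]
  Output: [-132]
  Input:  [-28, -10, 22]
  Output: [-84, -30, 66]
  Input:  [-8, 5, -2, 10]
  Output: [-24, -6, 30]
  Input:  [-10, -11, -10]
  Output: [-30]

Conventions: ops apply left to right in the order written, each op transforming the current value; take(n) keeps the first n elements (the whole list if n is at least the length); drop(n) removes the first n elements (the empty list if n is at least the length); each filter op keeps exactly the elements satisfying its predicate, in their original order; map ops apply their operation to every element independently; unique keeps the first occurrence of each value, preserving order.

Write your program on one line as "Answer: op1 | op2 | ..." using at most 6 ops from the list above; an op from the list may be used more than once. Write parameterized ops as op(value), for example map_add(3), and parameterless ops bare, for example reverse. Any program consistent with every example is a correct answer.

map_neg | unique | map_mul(-3) | sort_asc | filter_even

Check, running the answer program on each example:
  [-24, -22, 9, 50, -43, -1, 16, -10, 6] -> [24, 22, -9, -50, 43, 1, -16, 10, -6] -> [24, 22, -9, -50, 43, 1, -16, 10, -6] -> [-72, -66, 27, 150, -129, -3, 48, -30, 18] -> [-129, -72, -66, -30, -3, 18, 27, 48, 150] -> [-72, -66, -30, 18, 48, 150]
  [-50, -9, 21, 24, 22, 32, -40, 12, -42, 3] -> [50, 9, -21, -24, -22, -32, 40, -12, 42, -3] -> [50, 9, -21, -24, -22, -32, 40, -12, 42, -3] -> [-150, -27, 63, 72, 66, 96, -120, 36, -126, 9] -> [-150, -126, -120, -27, 9, 36, 63, 66, 72, 96] -> [-150, -126, -120, 36, 66, 72, 96]
  [-44, -47, -1] -> [44, 47, 1] -> [44, 47, 1] -> [-132, -141, -3] -> [-141, -132, -3] -> [-132]
  [-28, -10, 22] -> [28, 10, -22] -> [28, 10, -22] -> [-84, -30, 66] -> [-84, -30, 66] -> [-84, -30, 66]
  [-8, 5, -2, 10] -> [8, -5, 2, -10] -> [8, -5, 2, -10] -> [-24, 15, -6, 30] -> [-24, -6, 15, 30] -> [-24, -6, 30]
  [-10, -11, -10] -> [10, 11, 10] -> [10, 11] -> [-30, -33] -> [-33, -30] -> [-30]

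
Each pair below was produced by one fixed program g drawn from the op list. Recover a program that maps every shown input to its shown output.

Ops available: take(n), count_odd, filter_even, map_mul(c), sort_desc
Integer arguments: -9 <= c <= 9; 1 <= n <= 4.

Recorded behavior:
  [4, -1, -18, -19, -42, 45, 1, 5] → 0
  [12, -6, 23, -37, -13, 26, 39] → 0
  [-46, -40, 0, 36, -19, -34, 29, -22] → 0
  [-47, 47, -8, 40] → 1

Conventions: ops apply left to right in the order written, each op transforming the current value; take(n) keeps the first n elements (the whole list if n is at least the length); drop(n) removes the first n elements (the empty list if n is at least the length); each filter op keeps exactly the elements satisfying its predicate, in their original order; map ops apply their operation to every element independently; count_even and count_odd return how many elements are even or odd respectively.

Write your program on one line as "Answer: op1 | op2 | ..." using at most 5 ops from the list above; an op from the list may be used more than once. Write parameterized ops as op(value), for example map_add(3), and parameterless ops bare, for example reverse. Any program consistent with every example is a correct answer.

map_mul(3) | map_mul(-7) | take(1) | count_odd

Check, running the answer program on each example:
  [4, -1, -18, -19, -42, 45, 1, 5] -> [12, -3, -54, -57, -126, 135, 3, 15] -> [-84, 21, 378, 399, 882, -945, -21, -105] -> [-84] -> 0
  [12, -6, 23, -37, -13, 26, 39] -> [36, -18, 69, -111, -39, 78, 117] -> [-252, 126, -483, 777, 273, -546, -819] -> [-252] -> 0
  [-46, -40, 0, 36, -19, -34, 29, -22] -> [-138, -120, 0, 108, -57, -102, 87, -66] -> [966, 840, 0, -756, 399, 714, -609, 462] -> [966] -> 0
  [-47, 47, -8, 40] -> [-141, 141, -24, 120] -> [987, -987, 168, -840] -> [987] -> 1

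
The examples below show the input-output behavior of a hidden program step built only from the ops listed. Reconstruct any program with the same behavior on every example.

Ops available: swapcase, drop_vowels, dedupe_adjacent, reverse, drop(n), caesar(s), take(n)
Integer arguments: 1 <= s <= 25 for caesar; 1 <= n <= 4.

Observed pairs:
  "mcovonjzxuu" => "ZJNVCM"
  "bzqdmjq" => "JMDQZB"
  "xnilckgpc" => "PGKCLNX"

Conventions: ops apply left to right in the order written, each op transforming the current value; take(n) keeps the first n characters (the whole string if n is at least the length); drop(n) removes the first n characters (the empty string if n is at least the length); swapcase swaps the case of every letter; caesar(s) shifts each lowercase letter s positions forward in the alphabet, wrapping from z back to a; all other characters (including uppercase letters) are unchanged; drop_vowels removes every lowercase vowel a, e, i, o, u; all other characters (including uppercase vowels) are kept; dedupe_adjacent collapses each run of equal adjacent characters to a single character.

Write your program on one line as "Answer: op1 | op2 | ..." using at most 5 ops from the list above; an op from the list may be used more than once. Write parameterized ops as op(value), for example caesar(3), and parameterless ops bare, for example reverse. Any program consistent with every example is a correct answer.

drop_vowels | swapcase | reverse | drop(1)

Check, running the answer program on each example:
  "mcovonjzxuu" -> "mcvnjzx" -> "MCVNJZX" -> "XZJNVCM" -> "ZJNVCM"
  "bzqdmjq" -> "bzqdmjq" -> "BZQDMJQ" -> "QJMDQZB" -> "JMDQZB"
  "xnilckgpc" -> "xnlckgpc" -> "XNLCKGPC" -> "CPGKCLNX" -> "PGKCLNX"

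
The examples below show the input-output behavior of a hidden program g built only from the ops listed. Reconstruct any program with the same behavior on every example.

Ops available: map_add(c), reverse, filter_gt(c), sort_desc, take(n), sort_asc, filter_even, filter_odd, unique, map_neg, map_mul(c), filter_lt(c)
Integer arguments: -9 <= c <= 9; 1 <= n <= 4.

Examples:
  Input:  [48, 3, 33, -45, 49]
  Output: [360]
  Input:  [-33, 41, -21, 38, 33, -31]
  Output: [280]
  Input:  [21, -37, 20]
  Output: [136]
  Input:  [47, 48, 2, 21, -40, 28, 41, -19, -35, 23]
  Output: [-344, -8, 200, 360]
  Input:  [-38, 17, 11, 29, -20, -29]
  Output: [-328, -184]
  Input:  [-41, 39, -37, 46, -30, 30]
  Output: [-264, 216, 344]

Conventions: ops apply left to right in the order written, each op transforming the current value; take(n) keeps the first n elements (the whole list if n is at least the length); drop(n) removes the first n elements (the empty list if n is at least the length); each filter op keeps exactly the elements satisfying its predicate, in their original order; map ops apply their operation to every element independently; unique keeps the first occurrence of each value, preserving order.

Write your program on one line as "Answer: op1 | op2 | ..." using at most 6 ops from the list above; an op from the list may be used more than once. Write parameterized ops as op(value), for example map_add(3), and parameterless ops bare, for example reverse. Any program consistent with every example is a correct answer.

filter_even | map_add(-3) | sort_asc | map_mul(-8) | map_neg

Check, running the answer program on each example:
  [48, 3, 33, -45, 49] -> [48] -> [45] -> [45] -> [-360] -> [360]
  [-33, 41, -21, 38, 33, -31] -> [38] -> [35] -> [35] -> [-280] -> [280]
  [21, -37, 20] -> [20] -> [17] -> [17] -> [-136] -> [136]
  [47, 48, 2, 21, -40, 28, 41, -19, -35, 23] -> [48, 2, -40, 28] -> [45, -1, -43, 25] -> [-43, -1, 25, 45] -> [344, 8, -200, -360] -> [-344, -8, 200, 360]
  [-38, 17, 11, 29, -20, -29] -> [-38, -20] -> [-41, -23] -> [-41, -23] -> [328, 184] -> [-328, -184]
  [-41, 39, -37, 46, -30, 30] -> [46, -30, 30] -> [43, -33, 27] -> [-33, 27, 43] -> [264, -216, -344] -> [-264, 216, 344]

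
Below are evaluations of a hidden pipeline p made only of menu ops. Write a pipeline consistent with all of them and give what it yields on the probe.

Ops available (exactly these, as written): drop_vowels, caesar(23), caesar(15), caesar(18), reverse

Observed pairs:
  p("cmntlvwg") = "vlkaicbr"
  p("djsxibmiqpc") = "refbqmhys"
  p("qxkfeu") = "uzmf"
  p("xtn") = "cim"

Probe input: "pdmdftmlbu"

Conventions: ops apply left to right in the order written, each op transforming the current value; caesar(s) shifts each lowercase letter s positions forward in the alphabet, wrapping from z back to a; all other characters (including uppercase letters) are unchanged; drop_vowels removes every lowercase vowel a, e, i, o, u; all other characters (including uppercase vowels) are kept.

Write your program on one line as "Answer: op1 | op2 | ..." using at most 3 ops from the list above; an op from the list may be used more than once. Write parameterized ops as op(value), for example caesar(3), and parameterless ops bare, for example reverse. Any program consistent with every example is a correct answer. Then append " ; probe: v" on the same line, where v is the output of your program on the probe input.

reverse | drop_vowels | caesar(15) ; probe: "qabiusbse"

Check, running the answer program on each example:
  "cmntlvwg" -> "gwvltnmc" -> "gwvltnmc" -> "vlkaicbr"
  "djsxibmiqpc" -> "cpqimbixsjd" -> "cpqmbxsjd" -> "refbqmhys"
  "qxkfeu" -> "uefkxq" -> "fkxq" -> "uzmf"
  "xtn" -> "ntx" -> "ntx" -> "cim"
  probe: "pdmdftmlbu" -> "ublmtfdmdp" -> "blmtfdmdp" -> "qabiusbse"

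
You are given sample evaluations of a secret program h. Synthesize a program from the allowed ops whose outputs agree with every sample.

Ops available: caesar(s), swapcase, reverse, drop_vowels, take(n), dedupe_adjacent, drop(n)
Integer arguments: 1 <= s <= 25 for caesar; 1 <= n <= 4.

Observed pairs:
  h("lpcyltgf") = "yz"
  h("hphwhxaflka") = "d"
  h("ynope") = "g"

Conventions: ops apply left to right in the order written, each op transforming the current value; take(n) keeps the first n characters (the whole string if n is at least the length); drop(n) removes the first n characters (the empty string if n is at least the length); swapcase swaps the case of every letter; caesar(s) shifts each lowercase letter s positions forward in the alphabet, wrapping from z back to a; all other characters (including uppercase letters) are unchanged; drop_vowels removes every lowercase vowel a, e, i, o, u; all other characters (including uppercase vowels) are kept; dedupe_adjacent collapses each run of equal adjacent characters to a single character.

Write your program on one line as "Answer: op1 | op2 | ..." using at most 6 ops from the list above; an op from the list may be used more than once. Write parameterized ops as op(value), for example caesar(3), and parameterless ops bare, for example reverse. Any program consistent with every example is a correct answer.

reverse | drop_vowels | caesar(19) | take(2) | drop_vowels

Check, running the answer program on each example:
  "lpcyltgf" -> "fgtlycpl" -> "fgtlycpl" -> "yzmervie" -> "yz" -> "yz"
  "hphwhxaflka" -> "aklfaxhwhph" -> "klfxhwhph" -> "deyqapaia" -> "de" -> "d"
  "ynope" -> "epony" -> "pny" -> "igr" -> "ig" -> "g"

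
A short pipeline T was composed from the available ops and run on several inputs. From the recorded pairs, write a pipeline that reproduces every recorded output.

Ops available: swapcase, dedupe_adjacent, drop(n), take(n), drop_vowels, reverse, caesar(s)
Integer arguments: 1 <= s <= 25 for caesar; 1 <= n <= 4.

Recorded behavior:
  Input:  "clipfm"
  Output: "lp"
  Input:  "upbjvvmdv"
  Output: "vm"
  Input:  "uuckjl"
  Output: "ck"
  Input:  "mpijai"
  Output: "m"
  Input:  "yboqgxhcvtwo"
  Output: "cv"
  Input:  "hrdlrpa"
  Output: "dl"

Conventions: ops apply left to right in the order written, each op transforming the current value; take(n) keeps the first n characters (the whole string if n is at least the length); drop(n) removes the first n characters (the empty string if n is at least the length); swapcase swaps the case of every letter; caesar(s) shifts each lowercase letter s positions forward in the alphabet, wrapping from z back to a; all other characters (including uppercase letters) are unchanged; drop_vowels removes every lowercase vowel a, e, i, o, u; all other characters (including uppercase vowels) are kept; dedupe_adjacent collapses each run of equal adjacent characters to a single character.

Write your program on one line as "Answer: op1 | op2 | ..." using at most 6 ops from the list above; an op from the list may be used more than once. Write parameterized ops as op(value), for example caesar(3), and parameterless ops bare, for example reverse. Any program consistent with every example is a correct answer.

drop_vowels | reverse | drop(2) | take(2) | reverse

Check, running the answer program on each example:
  "clipfm" -> "clpfm" -> "mfplc" -> "plc" -> "pl" -> "lp"
  "upbjvvmdv" -> "pbjvvmdv" -> "vdmvvjbp" -> "mvvjbp" -> "mv" -> "vm"
  "uuckjl" -> "ckjl" -> "ljkc" -> "kc" -> "kc" -> "ck"
  "mpijai" -> "mpj" -> "jpm" -> "m" -> "m" -> "m"
  "yboqgxhcvtwo" -> "ybqgxhcvtw" -> "wtvchxgqby" -> "vchxgqby" -> "vc" -> "cv"
  "hrdlrpa" -> "hrdlrp" -> "prldrh" -> "ldrh" -> "ld" -> "dl"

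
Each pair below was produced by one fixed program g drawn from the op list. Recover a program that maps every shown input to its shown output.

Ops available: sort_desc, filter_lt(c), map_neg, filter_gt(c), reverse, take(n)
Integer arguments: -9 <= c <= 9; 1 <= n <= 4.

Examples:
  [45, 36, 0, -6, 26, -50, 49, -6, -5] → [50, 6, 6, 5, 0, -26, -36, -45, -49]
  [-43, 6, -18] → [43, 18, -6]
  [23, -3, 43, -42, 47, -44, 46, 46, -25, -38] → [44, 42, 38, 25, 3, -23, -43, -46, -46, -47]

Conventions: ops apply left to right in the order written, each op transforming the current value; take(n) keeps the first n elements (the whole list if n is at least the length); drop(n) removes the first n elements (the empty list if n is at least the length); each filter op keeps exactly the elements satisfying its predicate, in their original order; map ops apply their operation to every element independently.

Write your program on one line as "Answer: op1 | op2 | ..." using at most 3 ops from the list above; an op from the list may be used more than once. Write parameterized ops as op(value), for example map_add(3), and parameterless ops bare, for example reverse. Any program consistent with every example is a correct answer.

reverse | map_neg | sort_desc

Check, running the answer program on each example:
  [45, 36, 0, -6, 26, -50, 49, -6, -5] -> [-5, -6, 49, -50, 26, -6, 0, 36, 45] -> [5, 6, -49, 50, -26, 6, 0, -36, -45] -> [50, 6, 6, 5, 0, -26, -36, -45, -49]
  [-43, 6, -18] -> [-18, 6, -43] -> [18, -6, 43] -> [43, 18, -6]
  [23, -3, 43, -42, 47, -44, 46, 46, -25, -38] -> [-38, -25, 46, 46, -44, 47, -42, 43, -3, 23] -> [38, 25, -46, -46, 44, -47, 42, -43, 3, -23] -> [44, 42, 38, 25, 3, -23, -43, -46, -46, -47]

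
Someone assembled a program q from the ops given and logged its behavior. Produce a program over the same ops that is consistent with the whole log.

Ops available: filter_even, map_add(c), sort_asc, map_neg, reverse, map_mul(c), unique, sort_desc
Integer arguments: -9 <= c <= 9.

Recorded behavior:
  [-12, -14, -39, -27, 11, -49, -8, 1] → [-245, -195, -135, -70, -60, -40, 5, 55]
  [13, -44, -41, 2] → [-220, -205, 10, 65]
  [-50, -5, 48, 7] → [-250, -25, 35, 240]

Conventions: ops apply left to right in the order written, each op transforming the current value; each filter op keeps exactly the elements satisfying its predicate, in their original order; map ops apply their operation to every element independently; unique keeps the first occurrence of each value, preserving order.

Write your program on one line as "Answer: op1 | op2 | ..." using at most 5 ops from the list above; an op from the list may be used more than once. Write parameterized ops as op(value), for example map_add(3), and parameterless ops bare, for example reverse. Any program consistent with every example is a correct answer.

reverse | sort_desc | map_mul(5) | sort_asc

Check, running the answer program on each example:
  [-12, -14, -39, -27, 11, -49, -8, 1] -> [1, -8, -49, 11, -27, -39, -14, -12] -> [11, 1, -8, -12, -14, -27, -39, -49] -> [55, 5, -40, -60, -70, -135, -195, -245] -> [-245, -195, -135, -70, -60, -40, 5, 55]
  [13, -44, -41, 2] -> [2, -41, -44, 13] -> [13, 2, -41, -44] -> [65, 10, -205, -220] -> [-220, -205, 10, 65]
  [-50, -5, 48, 7] -> [7, 48, -5, -50] -> [48, 7, -5, -50] -> [240, 35, -25, -250] -> [-250, -25, 35, 240]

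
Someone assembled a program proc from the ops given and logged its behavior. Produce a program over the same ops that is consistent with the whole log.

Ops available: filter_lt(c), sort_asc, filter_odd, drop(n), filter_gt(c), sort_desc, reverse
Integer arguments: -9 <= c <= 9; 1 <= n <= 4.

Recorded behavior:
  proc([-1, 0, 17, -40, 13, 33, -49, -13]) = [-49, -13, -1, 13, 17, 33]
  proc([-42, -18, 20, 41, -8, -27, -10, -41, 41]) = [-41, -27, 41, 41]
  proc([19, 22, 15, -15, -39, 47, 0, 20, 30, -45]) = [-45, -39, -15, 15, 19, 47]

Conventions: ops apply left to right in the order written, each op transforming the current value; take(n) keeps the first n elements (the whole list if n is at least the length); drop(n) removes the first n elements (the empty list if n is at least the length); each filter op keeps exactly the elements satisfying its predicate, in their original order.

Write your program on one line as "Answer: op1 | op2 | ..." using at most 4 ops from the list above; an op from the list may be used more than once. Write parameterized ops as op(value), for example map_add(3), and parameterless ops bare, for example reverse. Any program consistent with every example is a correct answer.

filter_odd | reverse | sort_asc

Check, running the answer program on each example:
  [-1, 0, 17, -40, 13, 33, -49, -13] -> [-1, 17, 13, 33, -49, -13] -> [-13, -49, 33, 13, 17, -1] -> [-49, -13, -1, 13, 17, 33]
  [-42, -18, 20, 41, -8, -27, -10, -41, 41] -> [41, -27, -41, 41] -> [41, -41, -27, 41] -> [-41, -27, 41, 41]
  [19, 22, 15, -15, -39, 47, 0, 20, 30, -45] -> [19, 15, -15, -39, 47, -45] -> [-45, 47, -39, -15, 15, 19] -> [-45, -39, -15, 15, 19, 47]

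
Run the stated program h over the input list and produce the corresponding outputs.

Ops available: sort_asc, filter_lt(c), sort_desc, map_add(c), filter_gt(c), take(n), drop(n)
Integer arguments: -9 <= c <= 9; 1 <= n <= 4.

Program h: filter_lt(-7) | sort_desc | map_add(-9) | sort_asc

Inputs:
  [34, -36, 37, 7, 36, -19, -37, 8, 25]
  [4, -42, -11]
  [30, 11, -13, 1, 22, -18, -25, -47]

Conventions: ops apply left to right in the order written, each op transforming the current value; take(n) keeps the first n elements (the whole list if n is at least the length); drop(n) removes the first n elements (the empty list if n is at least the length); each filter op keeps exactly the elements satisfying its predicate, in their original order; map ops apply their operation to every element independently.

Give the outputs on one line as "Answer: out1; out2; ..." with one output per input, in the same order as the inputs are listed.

Execution, op by op:
  [34, -36, 37, 7, 36, -19, -37, 8, 25] -> [-36, -19, -37] -> [-19, -36, -37] -> [-28, -45, -46] -> [-46, -45, -28]
  [4, -42, -11] -> [-42, -11] -> [-11, -42] -> [-20, -51] -> [-51, -20]
  [30, 11, -13, 1, 22, -18, -25, -47] -> [-13, -18, -25, -47] -> [-13, -18, -25, -47] -> [-22, -27, -34, -56] -> [-56, -34, -27, -22]

[-46, -45, -28]; [-51, -20]; [-56, -34, -27, -22]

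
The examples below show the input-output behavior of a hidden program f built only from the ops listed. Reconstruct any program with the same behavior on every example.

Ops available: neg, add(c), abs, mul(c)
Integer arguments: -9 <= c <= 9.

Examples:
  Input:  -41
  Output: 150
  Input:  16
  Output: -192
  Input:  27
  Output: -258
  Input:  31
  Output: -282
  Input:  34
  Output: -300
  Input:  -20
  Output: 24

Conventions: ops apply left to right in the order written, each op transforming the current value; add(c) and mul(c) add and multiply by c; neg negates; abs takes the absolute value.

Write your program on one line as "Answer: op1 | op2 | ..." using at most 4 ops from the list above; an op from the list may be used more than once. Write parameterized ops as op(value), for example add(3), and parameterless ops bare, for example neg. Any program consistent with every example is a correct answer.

add(8) | add(7) | mul(-6) | add(-6)

Check, running the answer program on each example:
  -41 -> -33 -> -26 -> 156 -> 150
  16 -> 24 -> 31 -> -186 -> -192
  27 -> 35 -> 42 -> -252 -> -258
  31 -> 39 -> 46 -> -276 -> -282
  34 -> 42 -> 49 -> -294 -> -300
  -20 -> -12 -> -5 -> 30 -> 24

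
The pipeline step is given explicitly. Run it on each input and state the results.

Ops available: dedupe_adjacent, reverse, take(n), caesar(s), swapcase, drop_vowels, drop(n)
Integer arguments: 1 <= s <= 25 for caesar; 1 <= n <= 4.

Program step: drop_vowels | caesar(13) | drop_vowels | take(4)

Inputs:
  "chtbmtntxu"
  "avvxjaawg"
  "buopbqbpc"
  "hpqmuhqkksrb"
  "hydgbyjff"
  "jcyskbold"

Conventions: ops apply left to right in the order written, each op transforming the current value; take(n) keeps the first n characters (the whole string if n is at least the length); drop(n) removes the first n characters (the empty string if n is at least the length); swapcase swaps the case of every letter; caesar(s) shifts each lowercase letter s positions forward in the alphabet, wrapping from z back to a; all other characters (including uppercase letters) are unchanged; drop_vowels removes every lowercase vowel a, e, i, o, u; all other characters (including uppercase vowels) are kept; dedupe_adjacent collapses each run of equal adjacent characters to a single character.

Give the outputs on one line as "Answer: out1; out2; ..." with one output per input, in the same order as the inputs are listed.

"pgzg"; "kwjt"; "cdcp"; "cdzd"; "lqtl"; "wplf"

Execution, op by op:
  "chtbmtntxu" -> "chtbmtntx" -> "pugozgagk" -> "pgzggk" -> "pgzg"
  "avvxjaawg" -> "vvxjwg" -> "iikwjt" -> "kwjt" -> "kwjt"
  "buopbqbpc" -> "bpbqbpc" -> "ocodocp" -> "cdcp" -> "cdcp"
  "hpqmuhqkksrb" -> "hpqmhqkksrb" -> "ucdzudxxfeo" -> "cdzdxxf" -> "cdzd"
  "hydgbyjff" -> "hydgbyjff" -> "ulqtolwss" -> "lqtlwss" -> "lqtl"
  "jcyskbold" -> "jcyskbld" -> "wplfxoyq" -> "wplfxyq" -> "wplf"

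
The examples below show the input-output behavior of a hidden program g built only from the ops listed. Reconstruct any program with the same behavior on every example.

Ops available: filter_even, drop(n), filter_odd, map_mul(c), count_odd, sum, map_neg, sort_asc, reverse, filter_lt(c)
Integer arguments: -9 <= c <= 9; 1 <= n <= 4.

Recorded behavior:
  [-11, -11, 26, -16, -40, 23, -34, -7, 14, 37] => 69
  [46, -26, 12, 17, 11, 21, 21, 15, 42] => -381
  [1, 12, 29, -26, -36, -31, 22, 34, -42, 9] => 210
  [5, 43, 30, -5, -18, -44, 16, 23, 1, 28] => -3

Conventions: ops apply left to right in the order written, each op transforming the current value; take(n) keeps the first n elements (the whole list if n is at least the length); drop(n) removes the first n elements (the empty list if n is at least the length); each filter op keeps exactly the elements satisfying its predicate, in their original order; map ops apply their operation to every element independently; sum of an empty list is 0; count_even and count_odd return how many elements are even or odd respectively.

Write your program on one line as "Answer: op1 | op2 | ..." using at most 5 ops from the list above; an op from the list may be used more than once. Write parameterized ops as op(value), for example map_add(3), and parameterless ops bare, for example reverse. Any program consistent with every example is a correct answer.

drop(3) | sort_asc | map_mul(-3) | sum

Check, running the answer program on each example:
  [-11, -11, 26, -16, -40, 23, -34, -7, 14, 37] -> [-16, -40, 23, -34, -7, 14, 37] -> [-40, -34, -16, -7, 14, 23, 37] -> [120, 102, 48, 21, -42, -69, -111] -> 69
  [46, -26, 12, 17, 11, 21, 21, 15, 42] -> [17, 11, 21, 21, 15, 42] -> [11, 15, 17, 21, 21, 42] -> [-33, -45, -51, -63, -63, -126] -> -381
  [1, 12, 29, -26, -36, -31, 22, 34, -42, 9] -> [-26, -36, -31, 22, 34, -42, 9] -> [-42, -36, -31, -26, 9, 22, 34] -> [126, 108, 93, 78, -27, -66, -102] -> 210
  [5, 43, 30, -5, -18, -44, 16, 23, 1, 28] -> [-5, -18, -44, 16, 23, 1, 28] -> [-44, -18, -5, 1, 16, 23, 28] -> [132, 54, 15, -3, -48, -69, -84] -> -3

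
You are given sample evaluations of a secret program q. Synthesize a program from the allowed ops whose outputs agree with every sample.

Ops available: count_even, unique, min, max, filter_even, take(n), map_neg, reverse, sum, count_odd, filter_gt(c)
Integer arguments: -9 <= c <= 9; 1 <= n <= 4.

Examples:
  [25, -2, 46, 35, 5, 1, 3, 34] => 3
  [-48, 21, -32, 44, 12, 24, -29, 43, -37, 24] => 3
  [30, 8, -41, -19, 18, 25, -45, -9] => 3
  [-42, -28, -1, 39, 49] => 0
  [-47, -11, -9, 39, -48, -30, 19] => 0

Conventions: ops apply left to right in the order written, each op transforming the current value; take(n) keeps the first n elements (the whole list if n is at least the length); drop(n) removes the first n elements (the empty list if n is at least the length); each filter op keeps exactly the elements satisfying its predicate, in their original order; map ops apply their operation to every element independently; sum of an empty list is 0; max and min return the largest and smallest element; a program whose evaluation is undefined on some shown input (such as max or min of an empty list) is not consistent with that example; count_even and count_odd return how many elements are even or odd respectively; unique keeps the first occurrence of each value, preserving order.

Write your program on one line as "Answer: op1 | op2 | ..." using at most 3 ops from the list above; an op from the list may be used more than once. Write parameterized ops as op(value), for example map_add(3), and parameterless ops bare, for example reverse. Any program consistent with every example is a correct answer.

unique | filter_gt(-9) | count_even

Check, running the answer program on each example:
  [25, -2, 46, 35, 5, 1, 3, 34] -> [25, -2, 46, 35, 5, 1, 3, 34] -> [25, -2, 46, 35, 5, 1, 3, 34] -> 3
  [-48, 21, -32, 44, 12, 24, -29, 43, -37, 24] -> [-48, 21, -32, 44, 12, 24, -29, 43, -37] -> [21, 44, 12, 24, 43] -> 3
  [30, 8, -41, -19, 18, 25, -45, -9] -> [30, 8, -41, -19, 18, 25, -45, -9] -> [30, 8, 18, 25] -> 3
  [-42, -28, -1, 39, 49] -> [-42, -28, -1, 39, 49] -> [-1, 39, 49] -> 0
  [-47, -11, -9, 39, -48, -30, 19] -> [-47, -11, -9, 39, -48, -30, 19] -> [39, 19] -> 0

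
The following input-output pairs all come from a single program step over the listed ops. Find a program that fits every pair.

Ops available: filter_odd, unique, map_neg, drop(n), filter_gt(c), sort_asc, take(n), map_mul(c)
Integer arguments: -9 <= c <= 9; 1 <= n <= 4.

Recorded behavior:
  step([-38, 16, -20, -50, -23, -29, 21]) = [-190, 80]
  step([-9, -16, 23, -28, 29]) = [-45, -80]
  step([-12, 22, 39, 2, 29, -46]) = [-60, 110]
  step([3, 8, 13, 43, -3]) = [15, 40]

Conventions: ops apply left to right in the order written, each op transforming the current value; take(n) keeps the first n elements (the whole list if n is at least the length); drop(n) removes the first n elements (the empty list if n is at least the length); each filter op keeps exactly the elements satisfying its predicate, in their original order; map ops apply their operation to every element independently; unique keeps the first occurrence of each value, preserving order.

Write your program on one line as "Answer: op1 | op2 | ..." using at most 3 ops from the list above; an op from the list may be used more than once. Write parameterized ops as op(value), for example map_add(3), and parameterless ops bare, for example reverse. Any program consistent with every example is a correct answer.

map_mul(5) | take(3) | take(2)

Check, running the answer program on each example:
  [-38, 16, -20, -50, -23, -29, 21] -> [-190, 80, -100, -250, -115, -145, 105] -> [-190, 80, -100] -> [-190, 80]
  [-9, -16, 23, -28, 29] -> [-45, -80, 115, -140, 145] -> [-45, -80, 115] -> [-45, -80]
  [-12, 22, 39, 2, 29, -46] -> [-60, 110, 195, 10, 145, -230] -> [-60, 110, 195] -> [-60, 110]
  [3, 8, 13, 43, -3] -> [15, 40, 65, 215, -15] -> [15, 40, 65] -> [15, 40]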